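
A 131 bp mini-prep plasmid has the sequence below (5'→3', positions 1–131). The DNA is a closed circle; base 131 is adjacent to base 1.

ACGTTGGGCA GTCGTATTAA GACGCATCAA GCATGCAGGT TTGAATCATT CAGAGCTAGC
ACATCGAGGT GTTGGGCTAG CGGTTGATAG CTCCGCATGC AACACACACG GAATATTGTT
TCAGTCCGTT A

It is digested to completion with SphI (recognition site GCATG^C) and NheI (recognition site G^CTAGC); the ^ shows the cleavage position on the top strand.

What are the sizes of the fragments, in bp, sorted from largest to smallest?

SphI sites (GCATGC) start at positions 31, 95.
SphI cuts after base 5 of each site (before the last base), so after positions 35, 99.
NheI sites (GCTAGC) start at positions 55, 76.
NheI cuts after the first base of each site, so after positions 55, 76.
Combined cut positions: 35, 55, 76, 99.
Circular molecule, 4 cuts → 4 fragments:
  36–55 → 20 bp
  56–76 → 21 bp
  77–99 → 23 bp
  100–131 then 1–35 → 32 + 35 = 67 bp
Sorted largest to smallest: 67, 23, 21, 20 bp.

67, 23, 21, 20 bp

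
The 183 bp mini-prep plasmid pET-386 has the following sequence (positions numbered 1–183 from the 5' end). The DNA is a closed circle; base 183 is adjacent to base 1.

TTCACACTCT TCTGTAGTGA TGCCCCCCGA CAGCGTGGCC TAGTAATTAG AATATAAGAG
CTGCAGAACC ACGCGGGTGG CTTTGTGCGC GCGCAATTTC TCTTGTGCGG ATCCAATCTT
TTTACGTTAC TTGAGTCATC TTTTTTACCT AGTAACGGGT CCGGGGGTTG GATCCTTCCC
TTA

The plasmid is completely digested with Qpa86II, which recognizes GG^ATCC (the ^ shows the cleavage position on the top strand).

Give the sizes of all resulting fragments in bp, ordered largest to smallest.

122, 61 bp

Qpa86II sites (GGATCC) start at positions 109, 170.
Qpa86II cuts after base 2 of each site, so after positions 110, 171.
Circular molecule, 2 cuts → 2 fragments:
  111–171 → 61 bp
  172–183 then 1–110 → 12 + 110 = 122 bp
Sorted largest to smallest: 122, 61 bp.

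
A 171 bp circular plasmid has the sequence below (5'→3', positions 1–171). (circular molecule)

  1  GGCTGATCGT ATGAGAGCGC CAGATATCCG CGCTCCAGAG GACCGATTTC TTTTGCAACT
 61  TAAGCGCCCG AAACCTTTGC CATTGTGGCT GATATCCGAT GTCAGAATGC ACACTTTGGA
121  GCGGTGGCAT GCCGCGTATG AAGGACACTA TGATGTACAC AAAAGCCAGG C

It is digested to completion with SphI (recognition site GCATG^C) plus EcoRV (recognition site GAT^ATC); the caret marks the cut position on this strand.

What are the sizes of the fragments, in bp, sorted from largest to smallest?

68, 65, 38 bp

The SphI site (GCATGC) starts at position 127.
SphI cuts after base 5 of each site (before the last base), so after position 131.
EcoRV sites (GATATC) start at positions 23, 91.
EcoRV cuts after base 3 of each site, so after positions 25, 93.
Combined cut positions: 25, 93, 131.
Circular molecule, 3 cuts → 3 fragments:
  26–93 → 68 bp
  94–131 → 38 bp
  132–171 then 1–25 → 40 + 25 = 65 bp
Sorted largest to smallest: 68, 65, 38 bp.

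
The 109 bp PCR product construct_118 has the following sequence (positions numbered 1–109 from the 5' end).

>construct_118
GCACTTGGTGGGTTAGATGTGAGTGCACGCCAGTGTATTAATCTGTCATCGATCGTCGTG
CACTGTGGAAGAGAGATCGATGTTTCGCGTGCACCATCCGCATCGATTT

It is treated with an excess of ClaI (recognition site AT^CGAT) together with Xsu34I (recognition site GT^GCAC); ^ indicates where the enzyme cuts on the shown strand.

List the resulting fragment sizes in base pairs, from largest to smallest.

ClaI sites (ATCGAT) start at positions 48, 76, 102.
ClaI cuts after base 2 of each site, so after positions 49, 77, 103.
Xsu34I sites (GTGCAC) start at positions 23, 58, 89.
Xsu34I cuts after base 2 of each site, so after positions 24, 59, 90.
Combined cut positions: 24, 49, 59, 77, 90, 103.
Linear molecule, 6 cuts → 7 fragments:
  1–24 → 24 bp
  25–49 → 25 bp
  50–59 → 10 bp
  60–77 → 18 bp
  78–90 → 13 bp
  91–103 → 13 bp
  104–109 → 6 bp
Sorted largest to smallest: 25, 24, 18, 13, 13, 10, 6 bp.

25, 24, 18, 13, 13, 10, 6 bp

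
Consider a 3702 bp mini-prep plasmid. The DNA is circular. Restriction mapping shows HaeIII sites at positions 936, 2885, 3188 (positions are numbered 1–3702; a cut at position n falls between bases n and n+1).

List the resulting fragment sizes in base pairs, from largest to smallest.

1949, 1450, 303 bp

Circular molecule, 3 cuts → 3 fragments:
  2885 − 936 = 1949 bp
  3188 − 2885 = 303 bp
  wrap: 3702 − 3188 + 936 = 1450 bp
Sorted largest to smallest: 1949, 1450, 303 bp.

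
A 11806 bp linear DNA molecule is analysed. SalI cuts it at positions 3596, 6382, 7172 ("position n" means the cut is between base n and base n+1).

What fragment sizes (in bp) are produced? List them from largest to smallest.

Linear molecule, 3 cuts → 4 fragments:
  3596 − 0 = 3596 bp
  6382 − 3596 = 2786 bp
  7172 − 6382 = 790 bp
  11806 − 7172 = 4634 bp
Sorted largest to smallest: 4634, 3596, 2786, 790 bp.

4634, 3596, 2786, 790 bp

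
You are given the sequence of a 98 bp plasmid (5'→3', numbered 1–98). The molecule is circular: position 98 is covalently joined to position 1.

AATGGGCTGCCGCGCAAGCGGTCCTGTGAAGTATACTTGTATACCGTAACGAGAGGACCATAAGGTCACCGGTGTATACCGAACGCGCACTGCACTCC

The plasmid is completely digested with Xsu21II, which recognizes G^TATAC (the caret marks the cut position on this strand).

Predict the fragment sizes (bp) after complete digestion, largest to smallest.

Xsu21II sites (GTATAC) start at positions 31, 39, 74.
Xsu21II cuts after the first base of each site, so after positions 31, 39, 74.
Circular molecule, 3 cuts → 3 fragments:
  32–39 → 8 bp
  40–74 → 35 bp
  75–98 then 1–31 → 24 + 31 = 55 bp
Sorted largest to smallest: 55, 35, 8 bp.

55, 35, 8 bp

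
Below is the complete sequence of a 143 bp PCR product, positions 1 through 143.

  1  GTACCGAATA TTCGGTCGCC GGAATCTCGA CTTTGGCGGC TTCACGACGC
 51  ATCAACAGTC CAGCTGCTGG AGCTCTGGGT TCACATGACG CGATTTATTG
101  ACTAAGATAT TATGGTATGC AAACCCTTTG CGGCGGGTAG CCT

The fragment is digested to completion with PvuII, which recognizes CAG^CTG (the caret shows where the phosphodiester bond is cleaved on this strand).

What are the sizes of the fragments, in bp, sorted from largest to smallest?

The PvuII site (CAGCTG) starts at position 61.
PvuII cuts after base 3 of each site, so after position 63.
Linear molecule, 1 cut → 2 fragments:
  1–63 → 63 bp
  64–143 → 80 bp
Sorted largest to smallest: 80, 63 bp.

80, 63 bp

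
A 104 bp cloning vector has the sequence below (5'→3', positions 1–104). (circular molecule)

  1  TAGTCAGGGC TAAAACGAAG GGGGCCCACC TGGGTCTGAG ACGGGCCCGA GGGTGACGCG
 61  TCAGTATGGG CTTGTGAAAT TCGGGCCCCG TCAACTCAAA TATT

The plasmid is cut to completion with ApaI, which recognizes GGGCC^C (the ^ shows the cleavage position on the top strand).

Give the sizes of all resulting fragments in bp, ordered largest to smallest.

ApaI sites (GGGCCC) start at positions 22, 43, 83.
ApaI cuts after base 5 of each site (before the last base), so after positions 26, 47, 87.
Circular molecule, 3 cuts → 3 fragments:
  27–47 → 21 bp
  48–87 → 40 bp
  88–104 then 1–26 → 17 + 26 = 43 bp
Sorted largest to smallest: 43, 40, 21 bp.

43, 40, 21 bp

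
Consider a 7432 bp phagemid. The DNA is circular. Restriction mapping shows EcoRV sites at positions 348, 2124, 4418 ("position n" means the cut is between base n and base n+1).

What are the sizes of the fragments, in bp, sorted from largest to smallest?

Circular molecule, 3 cuts → 3 fragments:
  2124 − 348 = 1776 bp
  4418 − 2124 = 2294 bp
  wrap: 7432 − 4418 + 348 = 3362 bp
Sorted largest to smallest: 3362, 2294, 1776 bp.

3362, 2294, 1776 bp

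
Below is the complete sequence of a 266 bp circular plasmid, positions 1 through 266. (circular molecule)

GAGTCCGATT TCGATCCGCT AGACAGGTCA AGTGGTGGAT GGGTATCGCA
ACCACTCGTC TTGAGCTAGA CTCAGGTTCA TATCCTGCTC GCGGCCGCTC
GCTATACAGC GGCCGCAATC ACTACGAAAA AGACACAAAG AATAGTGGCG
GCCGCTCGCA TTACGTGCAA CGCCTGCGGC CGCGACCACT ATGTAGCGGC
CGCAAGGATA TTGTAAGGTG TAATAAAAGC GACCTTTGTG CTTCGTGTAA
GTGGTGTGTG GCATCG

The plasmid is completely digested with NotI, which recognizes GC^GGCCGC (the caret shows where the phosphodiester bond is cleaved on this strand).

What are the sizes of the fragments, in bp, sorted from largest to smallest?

161, 39, 28, 20, 18 bp

NotI sites (GCGGCCGC) start at positions 91, 109, 148, 176, 196.
NotI cuts after base 2 of each site, so after positions 92, 110, 149, 177, 197.
Circular molecule, 5 cuts → 5 fragments:
  93–110 → 18 bp
  111–149 → 39 bp
  150–177 → 28 bp
  178–197 → 20 bp
  198–266 then 1–92 → 69 + 92 = 161 bp
Sorted largest to smallest: 161, 39, 28, 20, 18 bp.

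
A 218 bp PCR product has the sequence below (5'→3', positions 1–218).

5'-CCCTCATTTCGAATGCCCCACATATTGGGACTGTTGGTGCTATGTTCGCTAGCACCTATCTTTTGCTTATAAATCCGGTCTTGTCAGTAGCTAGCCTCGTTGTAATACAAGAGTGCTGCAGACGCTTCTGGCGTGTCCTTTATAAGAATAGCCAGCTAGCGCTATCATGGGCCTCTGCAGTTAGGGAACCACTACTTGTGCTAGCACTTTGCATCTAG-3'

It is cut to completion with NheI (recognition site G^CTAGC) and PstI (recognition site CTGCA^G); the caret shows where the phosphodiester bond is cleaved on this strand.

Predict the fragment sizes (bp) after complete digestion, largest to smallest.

NheI sites (GCTAGC) start at positions 48, 90, 155, 200.
NheI cuts after the first base of each site, so after positions 48, 90, 155, 200.
PstI sites (CTGCAG) start at positions 116, 175.
PstI cuts after base 5 of each site (before the last base), so after positions 120, 179.
Combined cut positions: 48, 90, 120, 155, 179, 200.
Linear molecule, 6 cuts → 7 fragments:
  1–48 → 48 bp
  49–90 → 42 bp
  91–120 → 30 bp
  121–155 → 35 bp
  156–179 → 24 bp
  180–200 → 21 bp
  201–218 → 18 bp
Sorted largest to smallest: 48, 42, 35, 30, 24, 21, 18 bp.

48, 42, 35, 30, 24, 21, 18 bp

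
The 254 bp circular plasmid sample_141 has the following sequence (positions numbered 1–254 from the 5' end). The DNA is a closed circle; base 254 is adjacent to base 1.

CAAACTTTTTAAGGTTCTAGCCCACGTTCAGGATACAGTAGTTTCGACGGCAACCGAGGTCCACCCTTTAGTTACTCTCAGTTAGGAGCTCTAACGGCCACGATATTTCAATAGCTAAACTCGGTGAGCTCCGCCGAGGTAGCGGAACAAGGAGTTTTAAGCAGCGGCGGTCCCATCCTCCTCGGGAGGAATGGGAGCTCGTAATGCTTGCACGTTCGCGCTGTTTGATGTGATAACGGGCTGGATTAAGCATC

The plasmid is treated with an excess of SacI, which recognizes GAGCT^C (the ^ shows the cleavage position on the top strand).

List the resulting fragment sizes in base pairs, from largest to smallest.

145, 69, 40 bp

SacI sites (GAGCTC) start at positions 86, 126, 195.
SacI cuts after base 5 of each site (before the last base), so after positions 90, 130, 199.
Circular molecule, 3 cuts → 3 fragments:
  91–130 → 40 bp
  131–199 → 69 bp
  200–254 then 1–90 → 55 + 90 = 145 bp
Sorted largest to smallest: 145, 69, 40 bp.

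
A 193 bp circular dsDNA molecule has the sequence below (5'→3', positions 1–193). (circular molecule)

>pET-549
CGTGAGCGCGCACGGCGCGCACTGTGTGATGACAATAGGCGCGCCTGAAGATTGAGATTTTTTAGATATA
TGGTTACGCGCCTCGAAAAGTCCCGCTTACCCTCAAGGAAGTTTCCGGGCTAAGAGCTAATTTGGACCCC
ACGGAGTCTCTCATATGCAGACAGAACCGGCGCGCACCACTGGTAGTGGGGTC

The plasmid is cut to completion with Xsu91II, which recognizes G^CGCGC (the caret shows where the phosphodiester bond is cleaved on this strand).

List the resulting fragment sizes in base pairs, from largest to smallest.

Xsu91II sites (GCGCGC) start at positions 6, 15, 39, 170.
Xsu91II cuts after the first base of each site, so after positions 6, 15, 39, 170.
Circular molecule, 4 cuts → 4 fragments:
  7–15 → 9 bp
  16–39 → 24 bp
  40–170 → 131 bp
  171–193 then 1–6 → 23 + 6 = 29 bp
Sorted largest to smallest: 131, 29, 24, 9 bp.

131, 29, 24, 9 bp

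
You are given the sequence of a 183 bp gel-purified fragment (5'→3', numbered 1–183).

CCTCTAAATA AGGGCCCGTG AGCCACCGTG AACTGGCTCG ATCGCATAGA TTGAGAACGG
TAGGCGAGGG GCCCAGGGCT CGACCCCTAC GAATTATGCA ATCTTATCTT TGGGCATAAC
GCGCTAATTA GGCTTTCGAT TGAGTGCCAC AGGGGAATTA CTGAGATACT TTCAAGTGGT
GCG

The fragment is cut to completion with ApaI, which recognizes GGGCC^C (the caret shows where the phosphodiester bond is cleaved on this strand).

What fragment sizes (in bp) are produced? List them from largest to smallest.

110, 57, 16 bp

ApaI sites (GGGCCC) start at positions 12, 69.
ApaI cuts after base 5 of each site (before the last base), so after positions 16, 73.
Linear molecule, 2 cuts → 3 fragments:
  1–16 → 16 bp
  17–73 → 57 bp
  74–183 → 110 bp
Sorted largest to smallest: 110, 57, 16 bp.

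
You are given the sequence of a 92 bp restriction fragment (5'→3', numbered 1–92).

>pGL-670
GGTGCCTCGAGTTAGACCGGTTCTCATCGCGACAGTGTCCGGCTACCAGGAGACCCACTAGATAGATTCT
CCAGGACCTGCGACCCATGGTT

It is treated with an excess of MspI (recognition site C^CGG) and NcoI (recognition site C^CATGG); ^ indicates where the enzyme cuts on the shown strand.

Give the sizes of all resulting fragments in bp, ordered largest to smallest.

46, 22, 17, 7 bp

MspI sites (CCGG) start at positions 17, 39.
MspI cuts after the first base of each site, so after positions 17, 39.
The NcoI site (CCATGG) starts at position 85.
NcoI cuts after the first base of each site, so after position 85.
Combined cut positions: 17, 39, 85.
Linear molecule, 3 cuts → 4 fragments:
  1–17 → 17 bp
  18–39 → 22 bp
  40–85 → 46 bp
  86–92 → 7 bp
Sorted largest to smallest: 46, 22, 17, 7 bp.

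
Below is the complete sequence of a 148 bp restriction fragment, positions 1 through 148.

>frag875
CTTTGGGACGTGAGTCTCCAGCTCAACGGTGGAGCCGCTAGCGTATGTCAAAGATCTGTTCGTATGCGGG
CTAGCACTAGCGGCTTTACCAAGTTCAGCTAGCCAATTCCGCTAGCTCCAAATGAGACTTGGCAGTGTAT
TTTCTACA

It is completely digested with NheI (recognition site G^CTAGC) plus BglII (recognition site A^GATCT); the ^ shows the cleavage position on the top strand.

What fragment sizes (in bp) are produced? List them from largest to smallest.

NheI sites (GCTAGC) start at positions 37, 70, 98, 111.
NheI cuts after the first base of each site, so after positions 37, 70, 98, 111.
The BglII site (AGATCT) starts at position 52.
BglII cuts after the first base of each site, so after position 52.
Combined cut positions: 37, 52, 70, 98, 111.
Linear molecule, 5 cuts → 6 fragments:
  1–37 → 37 bp
  38–52 → 15 bp
  53–70 → 18 bp
  71–98 → 28 bp
  99–111 → 13 bp
  112–148 → 37 bp
Sorted largest to smallest: 37, 37, 28, 18, 15, 13 bp.

37, 37, 28, 18, 15, 13 bp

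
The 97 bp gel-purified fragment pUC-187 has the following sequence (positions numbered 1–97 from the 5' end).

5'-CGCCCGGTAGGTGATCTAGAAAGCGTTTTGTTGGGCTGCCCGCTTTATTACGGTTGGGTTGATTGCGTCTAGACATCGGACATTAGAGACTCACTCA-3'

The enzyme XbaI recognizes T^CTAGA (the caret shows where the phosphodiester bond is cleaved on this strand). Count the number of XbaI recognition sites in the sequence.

2

TCTAGA occurs starting at positions 15, 68.
XbaI cuts at 2 sites.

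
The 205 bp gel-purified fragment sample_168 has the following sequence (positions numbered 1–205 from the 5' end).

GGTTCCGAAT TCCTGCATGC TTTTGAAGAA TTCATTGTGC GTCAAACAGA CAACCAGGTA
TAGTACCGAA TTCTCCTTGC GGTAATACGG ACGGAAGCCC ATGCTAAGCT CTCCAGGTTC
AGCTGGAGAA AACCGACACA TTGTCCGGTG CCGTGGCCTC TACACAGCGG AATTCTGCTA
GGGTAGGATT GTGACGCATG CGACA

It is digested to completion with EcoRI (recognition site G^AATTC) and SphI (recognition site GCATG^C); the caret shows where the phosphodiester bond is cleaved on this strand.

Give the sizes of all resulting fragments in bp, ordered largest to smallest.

102, 40, 30, 12, 9, 7, 5 bp

EcoRI sites (GAATTC) start at positions 7, 28, 68, 170.
EcoRI cuts after the first base of each site, so after positions 7, 28, 68, 170.
SphI sites (GCATGC) start at positions 15, 196.
SphI cuts after base 5 of each site (before the last base), so after positions 19, 200.
Combined cut positions: 7, 19, 28, 68, 170, 200.
Linear molecule, 6 cuts → 7 fragments:
  1–7 → 7 bp
  8–19 → 12 bp
  20–28 → 9 bp
  29–68 → 40 bp
  69–170 → 102 bp
  171–200 → 30 bp
  201–205 → 5 bp
Sorted largest to smallest: 102, 40, 30, 12, 9, 7, 5 bp.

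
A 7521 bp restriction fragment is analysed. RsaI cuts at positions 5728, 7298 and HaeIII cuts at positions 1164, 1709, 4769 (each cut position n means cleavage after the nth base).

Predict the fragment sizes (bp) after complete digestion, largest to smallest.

Combined cut positions (sorted): 1164, 1709, 4769, 5728, 7298.
Linear molecule, 5 cuts → 6 fragments:
  1164 − 0 = 1164 bp
  1709 − 1164 = 545 bp
  4769 − 1709 = 3060 bp
  5728 − 4769 = 959 bp
  7298 − 5728 = 1570 bp
  7521 − 7298 = 223 bp
Sorted largest to smallest: 3060, 1570, 1164, 959, 545, 223 bp.

3060, 1570, 1164, 959, 545, 223 bp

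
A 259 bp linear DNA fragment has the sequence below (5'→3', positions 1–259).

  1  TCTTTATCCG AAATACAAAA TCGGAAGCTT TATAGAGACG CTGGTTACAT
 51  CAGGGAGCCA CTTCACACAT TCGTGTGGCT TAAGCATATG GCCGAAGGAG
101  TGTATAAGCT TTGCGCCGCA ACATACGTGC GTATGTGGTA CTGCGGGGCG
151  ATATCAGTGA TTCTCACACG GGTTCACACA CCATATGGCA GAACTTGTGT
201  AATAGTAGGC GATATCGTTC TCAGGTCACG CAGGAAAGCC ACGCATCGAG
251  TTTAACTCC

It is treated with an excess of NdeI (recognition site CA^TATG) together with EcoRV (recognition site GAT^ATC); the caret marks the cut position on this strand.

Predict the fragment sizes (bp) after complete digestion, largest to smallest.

86, 66, 46, 31, 30 bp

NdeI sites (CATATG) start at positions 85, 182.
NdeI cuts after base 2 of each site, so after positions 86, 183.
EcoRV sites (GATATC) start at positions 150, 211.
EcoRV cuts after base 3 of each site, so after positions 152, 213.
Combined cut positions: 86, 152, 183, 213.
Linear molecule, 4 cuts → 5 fragments:
  1–86 → 86 bp
  87–152 → 66 bp
  153–183 → 31 bp
  184–213 → 30 bp
  214–259 → 46 bp
Sorted largest to smallest: 86, 66, 46, 31, 30 bp.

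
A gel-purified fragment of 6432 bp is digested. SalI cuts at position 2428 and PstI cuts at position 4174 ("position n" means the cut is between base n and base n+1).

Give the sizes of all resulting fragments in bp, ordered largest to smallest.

2428, 2258, 1746 bp

Combined cut positions (sorted): 2428, 4174.
Linear molecule, 2 cuts → 3 fragments:
  2428 − 0 = 2428 bp
  4174 − 2428 = 1746 bp
  6432 − 4174 = 2258 bp
Sorted largest to smallest: 2428, 2258, 1746 bp.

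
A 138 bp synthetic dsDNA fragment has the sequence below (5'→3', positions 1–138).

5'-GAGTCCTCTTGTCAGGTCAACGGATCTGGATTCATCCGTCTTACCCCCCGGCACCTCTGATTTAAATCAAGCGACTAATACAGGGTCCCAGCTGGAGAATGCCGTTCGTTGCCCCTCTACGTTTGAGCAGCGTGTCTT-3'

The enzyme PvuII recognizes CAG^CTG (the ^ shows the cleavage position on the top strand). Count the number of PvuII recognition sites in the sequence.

1

CAGCTG occurs starting at position 89.
PvuII cuts at 1 site.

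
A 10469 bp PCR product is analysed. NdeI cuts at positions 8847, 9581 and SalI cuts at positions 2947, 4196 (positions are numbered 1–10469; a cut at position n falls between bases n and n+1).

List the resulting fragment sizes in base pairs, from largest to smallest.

Combined cut positions (sorted): 2947, 4196, 8847, 9581.
Linear molecule, 4 cuts → 5 fragments:
  2947 − 0 = 2947 bp
  4196 − 2947 = 1249 bp
  8847 − 4196 = 4651 bp
  9581 − 8847 = 734 bp
  10469 − 9581 = 888 bp
Sorted largest to smallest: 4651, 2947, 1249, 888, 734 bp.

4651, 2947, 1249, 888, 734 bp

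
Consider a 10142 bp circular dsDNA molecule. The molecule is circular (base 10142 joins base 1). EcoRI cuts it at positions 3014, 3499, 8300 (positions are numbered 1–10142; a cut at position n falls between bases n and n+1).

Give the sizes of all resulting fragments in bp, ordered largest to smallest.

Circular molecule, 3 cuts → 3 fragments:
  3499 − 3014 = 485 bp
  8300 − 3499 = 4801 bp
  wrap: 10142 − 8300 + 3014 = 4856 bp
Sorted largest to smallest: 4856, 4801, 485 bp.

4856, 4801, 485 bp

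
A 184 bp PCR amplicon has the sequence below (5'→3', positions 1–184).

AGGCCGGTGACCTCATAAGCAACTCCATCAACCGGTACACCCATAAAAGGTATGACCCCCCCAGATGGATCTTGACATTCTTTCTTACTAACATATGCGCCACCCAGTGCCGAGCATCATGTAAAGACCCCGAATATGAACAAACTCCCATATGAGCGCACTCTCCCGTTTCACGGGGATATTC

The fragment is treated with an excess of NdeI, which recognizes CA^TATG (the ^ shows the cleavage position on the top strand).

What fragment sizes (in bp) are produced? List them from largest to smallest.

93, 57, 34 bp

NdeI sites (CATATG) start at positions 92, 149.
NdeI cuts after base 2 of each site, so after positions 93, 150.
Linear molecule, 2 cuts → 3 fragments:
  1–93 → 93 bp
  94–150 → 57 bp
  151–184 → 34 bp
Sorted largest to smallest: 93, 57, 34 bp.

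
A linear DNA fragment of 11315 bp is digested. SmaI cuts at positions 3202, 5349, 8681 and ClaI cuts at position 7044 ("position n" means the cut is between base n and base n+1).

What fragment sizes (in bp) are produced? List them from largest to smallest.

Combined cut positions (sorted): 3202, 5349, 7044, 8681.
Linear molecule, 4 cuts → 5 fragments:
  3202 − 0 = 3202 bp
  5349 − 3202 = 2147 bp
  7044 − 5349 = 1695 bp
  8681 − 7044 = 1637 bp
  11315 − 8681 = 2634 bp
Sorted largest to smallest: 3202, 2634, 2147, 1695, 1637 bp.

3202, 2634, 2147, 1695, 1637 bp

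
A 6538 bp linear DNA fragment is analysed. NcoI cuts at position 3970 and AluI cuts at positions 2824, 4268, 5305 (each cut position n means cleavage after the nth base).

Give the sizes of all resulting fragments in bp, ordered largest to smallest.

Combined cut positions (sorted): 2824, 3970, 4268, 5305.
Linear molecule, 4 cuts → 5 fragments:
  2824 − 0 = 2824 bp
  3970 − 2824 = 1146 bp
  4268 − 3970 = 298 bp
  5305 − 4268 = 1037 bp
  6538 − 5305 = 1233 bp
Sorted largest to smallest: 2824, 1233, 1146, 1037, 298 bp.

2824, 1233, 1146, 1037, 298 bp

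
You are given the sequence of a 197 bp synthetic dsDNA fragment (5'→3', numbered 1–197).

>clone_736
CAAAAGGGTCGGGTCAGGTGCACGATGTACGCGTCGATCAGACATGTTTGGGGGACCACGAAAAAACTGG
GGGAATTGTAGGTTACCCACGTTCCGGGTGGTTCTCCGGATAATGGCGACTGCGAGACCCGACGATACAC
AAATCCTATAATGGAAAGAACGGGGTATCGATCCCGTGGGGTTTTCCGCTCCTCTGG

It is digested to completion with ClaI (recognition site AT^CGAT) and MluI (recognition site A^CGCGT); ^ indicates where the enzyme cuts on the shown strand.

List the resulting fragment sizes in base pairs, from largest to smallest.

The ClaI site (ATCGAT) starts at position 167.
ClaI cuts after base 2 of each site, so after position 168.
The MluI site (ACGCGT) starts at position 29.
MluI cuts after the first base of each site, so after position 29.
Combined cut positions: 29, 168.
Linear molecule, 2 cuts → 3 fragments:
  1–29 → 29 bp
  30–168 → 139 bp
  169–197 → 29 bp
Sorted largest to smallest: 139, 29, 29 bp.

139, 29, 29 bp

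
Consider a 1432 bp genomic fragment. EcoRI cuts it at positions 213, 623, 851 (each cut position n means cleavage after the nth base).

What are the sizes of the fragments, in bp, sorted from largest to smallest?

581, 410, 228, 213 bp

Linear molecule, 3 cuts → 4 fragments:
  213 − 0 = 213 bp
  623 − 213 = 410 bp
  851 − 623 = 228 bp
  1432 − 851 = 581 bp
Sorted largest to smallest: 581, 410, 228, 213 bp.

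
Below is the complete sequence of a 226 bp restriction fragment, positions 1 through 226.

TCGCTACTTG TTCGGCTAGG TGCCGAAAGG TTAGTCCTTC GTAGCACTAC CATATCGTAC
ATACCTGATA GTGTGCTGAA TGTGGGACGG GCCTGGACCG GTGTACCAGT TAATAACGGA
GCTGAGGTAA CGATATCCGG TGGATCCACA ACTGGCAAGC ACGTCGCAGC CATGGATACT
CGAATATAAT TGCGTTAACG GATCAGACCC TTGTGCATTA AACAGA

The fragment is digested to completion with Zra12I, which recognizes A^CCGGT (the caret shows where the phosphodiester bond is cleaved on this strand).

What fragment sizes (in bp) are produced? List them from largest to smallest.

The Zra12I site (ACCGGT) starts at position 97.
Zra12I cuts after the first base of each site, so after position 97.
Linear molecule, 1 cut → 2 fragments:
  1–97 → 97 bp
  98–226 → 129 bp
Sorted largest to smallest: 129, 97 bp.

129, 97 bp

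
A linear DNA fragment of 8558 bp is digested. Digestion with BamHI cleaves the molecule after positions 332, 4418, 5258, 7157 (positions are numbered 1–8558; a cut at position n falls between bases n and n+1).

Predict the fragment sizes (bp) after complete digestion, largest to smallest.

4086, 1899, 1401, 840, 332 bp

Linear molecule, 4 cuts → 5 fragments:
  332 − 0 = 332 bp
  4418 − 332 = 4086 bp
  5258 − 4418 = 840 bp
  7157 − 5258 = 1899 bp
  8558 − 7157 = 1401 bp
Sorted largest to smallest: 4086, 1899, 1401, 840, 332 bp.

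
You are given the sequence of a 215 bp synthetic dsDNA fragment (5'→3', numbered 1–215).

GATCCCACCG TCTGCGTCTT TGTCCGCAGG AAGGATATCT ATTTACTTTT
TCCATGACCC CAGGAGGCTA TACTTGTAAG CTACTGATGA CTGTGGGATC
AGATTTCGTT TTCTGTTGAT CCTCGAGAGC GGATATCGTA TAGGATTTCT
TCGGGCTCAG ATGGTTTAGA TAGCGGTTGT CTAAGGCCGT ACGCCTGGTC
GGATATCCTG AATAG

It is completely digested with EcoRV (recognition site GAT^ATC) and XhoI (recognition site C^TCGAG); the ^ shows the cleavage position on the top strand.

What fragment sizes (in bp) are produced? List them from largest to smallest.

EcoRV sites (GATATC) start at positions 34, 132, 202.
EcoRV cuts after base 3 of each site, so after positions 36, 134, 204.
The XhoI site (CTCGAG) starts at position 122.
XhoI cuts after the first base of each site, so after position 122.
Combined cut positions: 36, 122, 134, 204.
Linear molecule, 4 cuts → 5 fragments:
  1–36 → 36 bp
  37–122 → 86 bp
  123–134 → 12 bp
  135–204 → 70 bp
  205–215 → 11 bp
Sorted largest to smallest: 86, 70, 36, 12, 11 bp.

86, 70, 36, 12, 11 bp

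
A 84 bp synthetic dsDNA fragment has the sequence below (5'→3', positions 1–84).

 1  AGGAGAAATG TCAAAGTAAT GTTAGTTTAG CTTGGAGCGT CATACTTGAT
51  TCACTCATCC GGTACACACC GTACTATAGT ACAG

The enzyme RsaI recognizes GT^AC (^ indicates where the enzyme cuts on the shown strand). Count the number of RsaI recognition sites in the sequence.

GTAC occurs starting at positions 62, 71, 79.
RsaI cuts at 3 sites.

3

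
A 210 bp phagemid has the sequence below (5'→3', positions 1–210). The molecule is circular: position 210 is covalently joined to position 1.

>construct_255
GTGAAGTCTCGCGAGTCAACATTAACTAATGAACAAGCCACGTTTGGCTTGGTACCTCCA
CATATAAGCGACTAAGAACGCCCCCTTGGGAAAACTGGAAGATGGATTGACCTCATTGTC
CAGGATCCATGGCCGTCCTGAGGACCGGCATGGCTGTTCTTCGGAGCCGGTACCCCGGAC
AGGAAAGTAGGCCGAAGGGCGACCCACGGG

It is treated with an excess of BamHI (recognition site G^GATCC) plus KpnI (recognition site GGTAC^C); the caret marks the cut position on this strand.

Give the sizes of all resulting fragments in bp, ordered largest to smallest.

The BamHI site (GGATCC) starts at position 123.
BamHI cuts after the first base of each site, so after position 123.
KpnI sites (GGTACC) start at positions 51, 169.
KpnI cuts after base 5 of each site (before the last base), so after positions 55, 173.
Combined cut positions: 55, 123, 173.
Circular molecule, 3 cuts → 3 fragments:
  56–123 → 68 bp
  124–173 → 50 bp
  174–210 then 1–55 → 37 + 55 = 92 bp
Sorted largest to smallest: 92, 68, 50 bp.

92, 68, 50 bp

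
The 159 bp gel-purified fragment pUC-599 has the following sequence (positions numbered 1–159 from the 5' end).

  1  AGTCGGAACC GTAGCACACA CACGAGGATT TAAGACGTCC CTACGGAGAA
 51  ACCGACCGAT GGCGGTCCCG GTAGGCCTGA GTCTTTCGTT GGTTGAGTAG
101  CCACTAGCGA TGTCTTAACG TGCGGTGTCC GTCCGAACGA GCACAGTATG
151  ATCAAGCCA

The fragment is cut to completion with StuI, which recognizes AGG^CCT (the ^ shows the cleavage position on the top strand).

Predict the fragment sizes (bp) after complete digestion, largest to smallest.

84, 75 bp

The StuI site (AGGCCT) starts at position 73.
StuI cuts after base 3 of each site, so after position 75.
Linear molecule, 1 cut → 2 fragments:
  1–75 → 75 bp
  76–159 → 84 bp
Sorted largest to smallest: 84, 75 bp.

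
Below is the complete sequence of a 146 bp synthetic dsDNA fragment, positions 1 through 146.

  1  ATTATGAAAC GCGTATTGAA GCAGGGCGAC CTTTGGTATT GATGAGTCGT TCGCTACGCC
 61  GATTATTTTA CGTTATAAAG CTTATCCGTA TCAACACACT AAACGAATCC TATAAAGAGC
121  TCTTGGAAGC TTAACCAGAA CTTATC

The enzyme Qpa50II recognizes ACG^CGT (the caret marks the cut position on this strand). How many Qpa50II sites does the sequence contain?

1

ACGCGT occurs starting at position 9.
Qpa50II cuts at 1 site.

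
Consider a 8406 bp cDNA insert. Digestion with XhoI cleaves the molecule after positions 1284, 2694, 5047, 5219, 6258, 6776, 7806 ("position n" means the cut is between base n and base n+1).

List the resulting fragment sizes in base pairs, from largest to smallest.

Linear molecule, 7 cuts → 8 fragments:
  1284 − 0 = 1284 bp
  2694 − 1284 = 1410 bp
  5047 − 2694 = 2353 bp
  5219 − 5047 = 172 bp
  6258 − 5219 = 1039 bp
  6776 − 6258 = 518 bp
  7806 − 6776 = 1030 bp
  8406 − 7806 = 600 bp
Sorted largest to smallest: 2353, 1410, 1284, 1039, 1030, 600, 518, 172 bp.

2353, 1410, 1284, 1039, 1030, 600, 518, 172 bp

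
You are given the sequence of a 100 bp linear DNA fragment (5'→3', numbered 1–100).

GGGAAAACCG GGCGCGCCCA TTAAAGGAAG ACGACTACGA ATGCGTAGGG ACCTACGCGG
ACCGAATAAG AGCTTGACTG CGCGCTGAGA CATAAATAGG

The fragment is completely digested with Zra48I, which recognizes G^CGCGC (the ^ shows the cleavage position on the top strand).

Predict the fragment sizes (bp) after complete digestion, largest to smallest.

Zra48I sites (GCGCGC) start at positions 12, 80.
Zra48I cuts after the first base of each site, so after positions 12, 80.
Linear molecule, 2 cuts → 3 fragments:
  1–12 → 12 bp
  13–80 → 68 bp
  81–100 → 20 bp
Sorted largest to smallest: 68, 20, 12 bp.

68, 20, 12 bp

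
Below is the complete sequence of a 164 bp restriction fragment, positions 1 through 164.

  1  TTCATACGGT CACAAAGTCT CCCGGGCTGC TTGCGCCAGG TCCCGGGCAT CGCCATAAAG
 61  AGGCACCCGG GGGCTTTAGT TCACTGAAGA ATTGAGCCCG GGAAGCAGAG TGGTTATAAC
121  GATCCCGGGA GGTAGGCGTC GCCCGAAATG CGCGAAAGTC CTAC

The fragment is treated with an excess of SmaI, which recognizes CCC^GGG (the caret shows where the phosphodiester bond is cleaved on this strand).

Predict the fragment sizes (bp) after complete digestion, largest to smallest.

SmaI sites (CCCGGG) start at positions 21, 42, 66, 97, 124.
SmaI cuts after base 3 of each site, so after positions 23, 44, 68, 99, 126.
Linear molecule, 5 cuts → 6 fragments:
  1–23 → 23 bp
  24–44 → 21 bp
  45–68 → 24 bp
  69–99 → 31 bp
  100–126 → 27 bp
  127–164 → 38 bp
Sorted largest to smallest: 38, 31, 27, 24, 23, 21 bp.

38, 31, 27, 24, 23, 21 bp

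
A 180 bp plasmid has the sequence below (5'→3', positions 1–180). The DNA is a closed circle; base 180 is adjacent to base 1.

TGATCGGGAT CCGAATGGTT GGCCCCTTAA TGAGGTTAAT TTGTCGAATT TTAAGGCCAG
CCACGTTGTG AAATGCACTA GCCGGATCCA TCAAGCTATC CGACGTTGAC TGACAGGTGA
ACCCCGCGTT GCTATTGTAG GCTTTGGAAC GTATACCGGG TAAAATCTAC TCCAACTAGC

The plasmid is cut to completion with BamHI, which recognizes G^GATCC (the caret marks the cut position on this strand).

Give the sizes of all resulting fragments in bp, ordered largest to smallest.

BamHI sites (GGATCC) start at positions 7, 84.
BamHI cuts after the first base of each site, so after positions 7, 84.
Circular molecule, 2 cuts → 2 fragments:
  8–84 → 77 bp
  85–180 then 1–7 → 96 + 7 = 103 bp
Sorted largest to smallest: 103, 77 bp.

103, 77 bp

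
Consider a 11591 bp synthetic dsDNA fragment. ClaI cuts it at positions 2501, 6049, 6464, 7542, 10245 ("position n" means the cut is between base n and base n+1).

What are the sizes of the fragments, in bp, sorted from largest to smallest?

3548, 2703, 2501, 1346, 1078, 415 bp

Linear molecule, 5 cuts → 6 fragments:
  2501 − 0 = 2501 bp
  6049 − 2501 = 3548 bp
  6464 − 6049 = 415 bp
  7542 − 6464 = 1078 bp
  10245 − 7542 = 2703 bp
  11591 − 10245 = 1346 bp
Sorted largest to smallest: 3548, 2703, 2501, 1346, 1078, 415 bp.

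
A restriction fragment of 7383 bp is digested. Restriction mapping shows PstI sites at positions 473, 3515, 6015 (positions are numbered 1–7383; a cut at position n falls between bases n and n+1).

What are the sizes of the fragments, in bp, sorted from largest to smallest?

3042, 2500, 1368, 473 bp

Linear molecule, 3 cuts → 4 fragments:
  473 − 0 = 473 bp
  3515 − 473 = 3042 bp
  6015 − 3515 = 2500 bp
  7383 − 6015 = 1368 bp
Sorted largest to smallest: 3042, 2500, 1368, 473 bp.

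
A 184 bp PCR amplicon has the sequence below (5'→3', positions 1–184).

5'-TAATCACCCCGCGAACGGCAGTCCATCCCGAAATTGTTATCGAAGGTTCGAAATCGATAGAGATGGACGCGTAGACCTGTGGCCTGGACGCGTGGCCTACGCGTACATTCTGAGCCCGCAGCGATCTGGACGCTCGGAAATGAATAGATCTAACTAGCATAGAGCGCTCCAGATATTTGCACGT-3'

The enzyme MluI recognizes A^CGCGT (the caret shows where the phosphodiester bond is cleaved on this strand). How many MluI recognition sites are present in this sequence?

ACGCGT occurs starting at positions 67, 88, 99.
MluI cuts at 3 sites.

3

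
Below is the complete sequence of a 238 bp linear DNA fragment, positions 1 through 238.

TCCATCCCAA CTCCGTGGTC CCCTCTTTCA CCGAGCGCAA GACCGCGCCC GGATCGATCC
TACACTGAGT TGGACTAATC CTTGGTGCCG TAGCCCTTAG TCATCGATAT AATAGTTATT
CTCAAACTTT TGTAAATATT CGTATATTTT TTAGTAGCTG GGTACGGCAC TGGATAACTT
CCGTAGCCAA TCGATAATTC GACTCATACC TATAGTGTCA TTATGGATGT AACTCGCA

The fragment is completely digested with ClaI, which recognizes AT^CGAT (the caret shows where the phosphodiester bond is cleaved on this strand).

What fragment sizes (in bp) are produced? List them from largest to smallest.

ClaI sites (ATCGAT) start at positions 53, 103, 190.
ClaI cuts after base 2 of each site, so after positions 54, 104, 191.
Linear molecule, 3 cuts → 4 fragments:
  1–54 → 54 bp
  55–104 → 50 bp
  105–191 → 87 bp
  192–238 → 47 bp
Sorted largest to smallest: 87, 54, 50, 47 bp.

87, 54, 50, 47 bp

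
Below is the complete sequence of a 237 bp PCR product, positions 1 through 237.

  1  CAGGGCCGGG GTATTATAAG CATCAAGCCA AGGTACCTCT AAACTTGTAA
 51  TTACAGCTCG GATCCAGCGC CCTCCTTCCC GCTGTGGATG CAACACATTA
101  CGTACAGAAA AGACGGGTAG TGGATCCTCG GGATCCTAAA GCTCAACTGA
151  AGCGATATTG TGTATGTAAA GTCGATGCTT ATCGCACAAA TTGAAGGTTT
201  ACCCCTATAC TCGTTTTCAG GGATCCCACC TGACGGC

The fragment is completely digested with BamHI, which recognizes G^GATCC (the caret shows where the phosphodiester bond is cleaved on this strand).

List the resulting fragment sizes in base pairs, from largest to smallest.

90, 62, 60, 16, 9 bp

BamHI sites (GGATCC) start at positions 60, 122, 131, 221.
BamHI cuts after the first base of each site, so after positions 60, 122, 131, 221.
Linear molecule, 4 cuts → 5 fragments:
  1–60 → 60 bp
  61–122 → 62 bp
  123–131 → 9 bp
  132–221 → 90 bp
  222–237 → 16 bp
Sorted largest to smallest: 90, 62, 60, 16, 9 bp.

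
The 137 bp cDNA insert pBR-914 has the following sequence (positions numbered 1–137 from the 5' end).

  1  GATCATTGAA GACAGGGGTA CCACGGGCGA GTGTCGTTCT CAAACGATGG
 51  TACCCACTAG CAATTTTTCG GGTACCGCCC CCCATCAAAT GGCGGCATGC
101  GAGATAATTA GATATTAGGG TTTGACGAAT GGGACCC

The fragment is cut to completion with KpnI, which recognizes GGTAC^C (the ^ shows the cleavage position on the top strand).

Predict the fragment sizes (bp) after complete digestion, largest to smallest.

62, 32, 22, 21 bp

KpnI sites (GGTACC) start at positions 17, 49, 71.
KpnI cuts after base 5 of each site (before the last base), so after positions 21, 53, 75.
Linear molecule, 3 cuts → 4 fragments:
  1–21 → 21 bp
  22–53 → 32 bp
  54–75 → 22 bp
  76–137 → 62 bp
Sorted largest to smallest: 62, 32, 22, 21 bp.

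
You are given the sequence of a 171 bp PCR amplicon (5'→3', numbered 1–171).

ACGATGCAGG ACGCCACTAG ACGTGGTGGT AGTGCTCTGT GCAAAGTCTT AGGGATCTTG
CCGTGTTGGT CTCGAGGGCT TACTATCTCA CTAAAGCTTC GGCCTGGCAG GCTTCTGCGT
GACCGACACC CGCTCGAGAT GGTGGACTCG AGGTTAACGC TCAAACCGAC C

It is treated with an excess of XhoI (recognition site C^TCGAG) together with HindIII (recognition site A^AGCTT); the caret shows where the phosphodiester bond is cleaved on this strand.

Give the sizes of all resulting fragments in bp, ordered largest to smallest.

71, 39, 24, 23, 14 bp

XhoI sites (CTCGAG) start at positions 71, 133, 147.
XhoI cuts after the first base of each site, so after positions 71, 133, 147.
The HindIII site (AAGCTT) starts at position 94.
HindIII cuts after the first base of each site, so after position 94.
Combined cut positions: 71, 94, 133, 147.
Linear molecule, 4 cuts → 5 fragments:
  1–71 → 71 bp
  72–94 → 23 bp
  95–133 → 39 bp
  134–147 → 14 bp
  148–171 → 24 bp
Sorted largest to smallest: 71, 39, 24, 23, 14 bp.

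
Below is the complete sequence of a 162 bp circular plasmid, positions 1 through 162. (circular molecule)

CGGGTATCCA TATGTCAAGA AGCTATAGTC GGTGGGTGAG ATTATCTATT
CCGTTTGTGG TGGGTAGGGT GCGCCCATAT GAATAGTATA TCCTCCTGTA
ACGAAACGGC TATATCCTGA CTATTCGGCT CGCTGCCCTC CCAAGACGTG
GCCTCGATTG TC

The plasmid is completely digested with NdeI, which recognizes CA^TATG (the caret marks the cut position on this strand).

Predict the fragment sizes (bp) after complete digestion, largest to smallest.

NdeI sites (CATATG) start at positions 9, 76.
NdeI cuts after base 2 of each site, so after positions 10, 77.
Circular molecule, 2 cuts → 2 fragments:
  11–77 → 67 bp
  78–162 then 1–10 → 85 + 10 = 95 bp
Sorted largest to smallest: 95, 67 bp.

95, 67 bp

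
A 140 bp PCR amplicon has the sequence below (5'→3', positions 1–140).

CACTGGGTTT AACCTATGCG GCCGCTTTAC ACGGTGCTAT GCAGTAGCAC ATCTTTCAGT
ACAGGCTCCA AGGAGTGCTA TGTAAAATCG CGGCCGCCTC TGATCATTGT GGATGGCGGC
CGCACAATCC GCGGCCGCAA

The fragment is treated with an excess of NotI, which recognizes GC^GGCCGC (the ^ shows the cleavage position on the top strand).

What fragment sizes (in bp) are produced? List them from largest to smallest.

NotI sites (GCGGCCGC) start at positions 18, 90, 116, 131.
NotI cuts after base 2 of each site, so after positions 19, 91, 117, 132.
Linear molecule, 4 cuts → 5 fragments:
  1–19 → 19 bp
  20–91 → 72 bp
  92–117 → 26 bp
  118–132 → 15 bp
  133–140 → 8 bp
Sorted largest to smallest: 72, 26, 19, 15, 8 bp.

72, 26, 19, 15, 8 bp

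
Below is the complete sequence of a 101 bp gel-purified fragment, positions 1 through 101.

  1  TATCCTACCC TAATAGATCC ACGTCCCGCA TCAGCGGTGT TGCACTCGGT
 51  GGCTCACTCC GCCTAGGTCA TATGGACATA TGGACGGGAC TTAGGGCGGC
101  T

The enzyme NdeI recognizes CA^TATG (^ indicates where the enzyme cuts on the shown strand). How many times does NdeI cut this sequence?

CATATG occurs starting at positions 69, 77.
NdeI cuts at 2 sites.

2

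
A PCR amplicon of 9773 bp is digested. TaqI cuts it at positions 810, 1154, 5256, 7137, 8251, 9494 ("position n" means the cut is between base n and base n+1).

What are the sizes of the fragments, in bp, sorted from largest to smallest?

Linear molecule, 6 cuts → 7 fragments:
  810 − 0 = 810 bp
  1154 − 810 = 344 bp
  5256 − 1154 = 4102 bp
  7137 − 5256 = 1881 bp
  8251 − 7137 = 1114 bp
  9494 − 8251 = 1243 bp
  9773 − 9494 = 279 bp
Sorted largest to smallest: 4102, 1881, 1243, 1114, 810, 344, 279 bp.

4102, 1881, 1243, 1114, 810, 344, 279 bp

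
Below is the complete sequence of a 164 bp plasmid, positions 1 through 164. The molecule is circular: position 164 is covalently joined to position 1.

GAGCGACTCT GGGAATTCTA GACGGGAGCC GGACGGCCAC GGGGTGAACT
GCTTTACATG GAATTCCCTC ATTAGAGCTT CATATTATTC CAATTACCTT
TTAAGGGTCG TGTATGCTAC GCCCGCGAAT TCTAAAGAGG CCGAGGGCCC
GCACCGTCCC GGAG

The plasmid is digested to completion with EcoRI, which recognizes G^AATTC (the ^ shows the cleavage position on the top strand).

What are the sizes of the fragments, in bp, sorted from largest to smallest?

EcoRI sites (GAATTC) start at positions 13, 61, 127.
EcoRI cuts after the first base of each site, so after positions 13, 61, 127.
Circular molecule, 3 cuts → 3 fragments:
  14–61 → 48 bp
  62–127 → 66 bp
  128–164 then 1–13 → 37 + 13 = 50 bp
Sorted largest to smallest: 66, 50, 48 bp.

66, 50, 48 bp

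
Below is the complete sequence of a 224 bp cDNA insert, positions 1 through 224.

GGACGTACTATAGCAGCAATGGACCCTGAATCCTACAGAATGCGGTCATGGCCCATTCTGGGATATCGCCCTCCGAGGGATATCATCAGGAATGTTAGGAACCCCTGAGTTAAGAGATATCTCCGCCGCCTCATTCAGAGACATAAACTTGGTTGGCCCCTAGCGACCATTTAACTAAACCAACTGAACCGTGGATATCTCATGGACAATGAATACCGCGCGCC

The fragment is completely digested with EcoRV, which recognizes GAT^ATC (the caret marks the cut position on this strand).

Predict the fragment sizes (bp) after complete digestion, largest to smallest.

78, 64, 37, 28, 17 bp

EcoRV sites (GATATC) start at positions 62, 79, 116, 194.
EcoRV cuts after base 3 of each site, so after positions 64, 81, 118, 196.
Linear molecule, 4 cuts → 5 fragments:
  1–64 → 64 bp
  65–81 → 17 bp
  82–118 → 37 bp
  119–196 → 78 bp
  197–224 → 28 bp
Sorted largest to smallest: 78, 64, 37, 28, 17 bp.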